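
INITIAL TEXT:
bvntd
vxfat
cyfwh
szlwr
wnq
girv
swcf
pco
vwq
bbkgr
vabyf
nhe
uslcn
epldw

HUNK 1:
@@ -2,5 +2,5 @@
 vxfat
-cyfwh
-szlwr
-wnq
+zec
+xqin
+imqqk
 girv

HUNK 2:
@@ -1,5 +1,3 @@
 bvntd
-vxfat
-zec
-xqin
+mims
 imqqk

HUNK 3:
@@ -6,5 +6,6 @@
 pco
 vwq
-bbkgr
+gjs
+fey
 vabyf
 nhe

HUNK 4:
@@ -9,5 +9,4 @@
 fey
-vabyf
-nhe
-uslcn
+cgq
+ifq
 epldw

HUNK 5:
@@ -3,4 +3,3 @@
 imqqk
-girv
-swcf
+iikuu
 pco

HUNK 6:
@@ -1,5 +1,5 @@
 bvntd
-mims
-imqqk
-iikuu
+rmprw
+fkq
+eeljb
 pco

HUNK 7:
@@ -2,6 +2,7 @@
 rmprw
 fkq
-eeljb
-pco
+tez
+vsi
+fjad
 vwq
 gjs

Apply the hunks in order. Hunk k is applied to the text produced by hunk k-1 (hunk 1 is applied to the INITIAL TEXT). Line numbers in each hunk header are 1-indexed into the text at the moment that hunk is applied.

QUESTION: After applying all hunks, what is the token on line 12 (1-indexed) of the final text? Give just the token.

Answer: epldw

Derivation:
Hunk 1: at line 2 remove [cyfwh,szlwr,wnq] add [zec,xqin,imqqk] -> 14 lines: bvntd vxfat zec xqin imqqk girv swcf pco vwq bbkgr vabyf nhe uslcn epldw
Hunk 2: at line 1 remove [vxfat,zec,xqin] add [mims] -> 12 lines: bvntd mims imqqk girv swcf pco vwq bbkgr vabyf nhe uslcn epldw
Hunk 3: at line 6 remove [bbkgr] add [gjs,fey] -> 13 lines: bvntd mims imqqk girv swcf pco vwq gjs fey vabyf nhe uslcn epldw
Hunk 4: at line 9 remove [vabyf,nhe,uslcn] add [cgq,ifq] -> 12 lines: bvntd mims imqqk girv swcf pco vwq gjs fey cgq ifq epldw
Hunk 5: at line 3 remove [girv,swcf] add [iikuu] -> 11 lines: bvntd mims imqqk iikuu pco vwq gjs fey cgq ifq epldw
Hunk 6: at line 1 remove [mims,imqqk,iikuu] add [rmprw,fkq,eeljb] -> 11 lines: bvntd rmprw fkq eeljb pco vwq gjs fey cgq ifq epldw
Hunk 7: at line 2 remove [eeljb,pco] add [tez,vsi,fjad] -> 12 lines: bvntd rmprw fkq tez vsi fjad vwq gjs fey cgq ifq epldw
Final line 12: epldw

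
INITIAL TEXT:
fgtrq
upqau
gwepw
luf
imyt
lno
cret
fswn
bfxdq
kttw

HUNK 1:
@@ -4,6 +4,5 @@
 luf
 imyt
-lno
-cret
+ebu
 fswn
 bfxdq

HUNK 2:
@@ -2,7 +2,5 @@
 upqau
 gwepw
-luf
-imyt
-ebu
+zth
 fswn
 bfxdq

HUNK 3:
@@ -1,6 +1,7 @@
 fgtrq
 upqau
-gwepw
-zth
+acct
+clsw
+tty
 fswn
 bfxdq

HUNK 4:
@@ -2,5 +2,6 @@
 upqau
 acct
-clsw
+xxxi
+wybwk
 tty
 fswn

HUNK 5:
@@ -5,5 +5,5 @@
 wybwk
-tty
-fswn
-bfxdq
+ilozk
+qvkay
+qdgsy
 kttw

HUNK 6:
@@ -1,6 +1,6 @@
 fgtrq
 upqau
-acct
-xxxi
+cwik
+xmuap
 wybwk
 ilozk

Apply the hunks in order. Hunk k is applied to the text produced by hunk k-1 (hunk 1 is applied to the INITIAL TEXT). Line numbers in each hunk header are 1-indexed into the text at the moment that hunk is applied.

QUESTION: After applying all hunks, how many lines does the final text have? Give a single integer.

Hunk 1: at line 4 remove [lno,cret] add [ebu] -> 9 lines: fgtrq upqau gwepw luf imyt ebu fswn bfxdq kttw
Hunk 2: at line 2 remove [luf,imyt,ebu] add [zth] -> 7 lines: fgtrq upqau gwepw zth fswn bfxdq kttw
Hunk 3: at line 1 remove [gwepw,zth] add [acct,clsw,tty] -> 8 lines: fgtrq upqau acct clsw tty fswn bfxdq kttw
Hunk 4: at line 2 remove [clsw] add [xxxi,wybwk] -> 9 lines: fgtrq upqau acct xxxi wybwk tty fswn bfxdq kttw
Hunk 5: at line 5 remove [tty,fswn,bfxdq] add [ilozk,qvkay,qdgsy] -> 9 lines: fgtrq upqau acct xxxi wybwk ilozk qvkay qdgsy kttw
Hunk 6: at line 1 remove [acct,xxxi] add [cwik,xmuap] -> 9 lines: fgtrq upqau cwik xmuap wybwk ilozk qvkay qdgsy kttw
Final line count: 9

Answer: 9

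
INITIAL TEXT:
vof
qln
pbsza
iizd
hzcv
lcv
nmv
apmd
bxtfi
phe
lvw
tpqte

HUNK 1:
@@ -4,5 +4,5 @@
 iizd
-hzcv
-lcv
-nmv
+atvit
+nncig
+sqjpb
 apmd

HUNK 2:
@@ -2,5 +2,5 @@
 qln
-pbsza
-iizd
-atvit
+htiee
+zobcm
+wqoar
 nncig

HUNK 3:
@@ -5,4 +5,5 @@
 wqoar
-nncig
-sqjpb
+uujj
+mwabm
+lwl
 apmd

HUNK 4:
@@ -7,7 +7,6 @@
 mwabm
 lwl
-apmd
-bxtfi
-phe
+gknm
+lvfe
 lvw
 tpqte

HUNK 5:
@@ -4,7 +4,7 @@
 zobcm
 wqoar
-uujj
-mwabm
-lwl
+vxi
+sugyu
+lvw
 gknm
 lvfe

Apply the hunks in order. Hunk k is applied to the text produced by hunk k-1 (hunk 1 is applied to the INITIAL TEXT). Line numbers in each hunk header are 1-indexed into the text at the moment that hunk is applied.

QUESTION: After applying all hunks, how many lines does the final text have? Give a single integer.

Hunk 1: at line 4 remove [hzcv,lcv,nmv] add [atvit,nncig,sqjpb] -> 12 lines: vof qln pbsza iizd atvit nncig sqjpb apmd bxtfi phe lvw tpqte
Hunk 2: at line 2 remove [pbsza,iizd,atvit] add [htiee,zobcm,wqoar] -> 12 lines: vof qln htiee zobcm wqoar nncig sqjpb apmd bxtfi phe lvw tpqte
Hunk 3: at line 5 remove [nncig,sqjpb] add [uujj,mwabm,lwl] -> 13 lines: vof qln htiee zobcm wqoar uujj mwabm lwl apmd bxtfi phe lvw tpqte
Hunk 4: at line 7 remove [apmd,bxtfi,phe] add [gknm,lvfe] -> 12 lines: vof qln htiee zobcm wqoar uujj mwabm lwl gknm lvfe lvw tpqte
Hunk 5: at line 4 remove [uujj,mwabm,lwl] add [vxi,sugyu,lvw] -> 12 lines: vof qln htiee zobcm wqoar vxi sugyu lvw gknm lvfe lvw tpqte
Final line count: 12

Answer: 12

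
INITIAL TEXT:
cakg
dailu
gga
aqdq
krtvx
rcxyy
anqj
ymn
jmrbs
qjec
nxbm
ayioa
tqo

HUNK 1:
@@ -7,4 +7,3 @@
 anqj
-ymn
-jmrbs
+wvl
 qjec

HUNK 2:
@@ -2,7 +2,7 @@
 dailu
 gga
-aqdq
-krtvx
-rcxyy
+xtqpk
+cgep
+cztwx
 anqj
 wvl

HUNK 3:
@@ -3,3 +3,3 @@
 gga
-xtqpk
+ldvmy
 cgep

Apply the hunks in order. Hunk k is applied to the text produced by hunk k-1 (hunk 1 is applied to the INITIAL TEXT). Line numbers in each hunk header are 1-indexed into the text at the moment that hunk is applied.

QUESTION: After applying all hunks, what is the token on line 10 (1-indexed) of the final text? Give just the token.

Answer: nxbm

Derivation:
Hunk 1: at line 7 remove [ymn,jmrbs] add [wvl] -> 12 lines: cakg dailu gga aqdq krtvx rcxyy anqj wvl qjec nxbm ayioa tqo
Hunk 2: at line 2 remove [aqdq,krtvx,rcxyy] add [xtqpk,cgep,cztwx] -> 12 lines: cakg dailu gga xtqpk cgep cztwx anqj wvl qjec nxbm ayioa tqo
Hunk 3: at line 3 remove [xtqpk] add [ldvmy] -> 12 lines: cakg dailu gga ldvmy cgep cztwx anqj wvl qjec nxbm ayioa tqo
Final line 10: nxbm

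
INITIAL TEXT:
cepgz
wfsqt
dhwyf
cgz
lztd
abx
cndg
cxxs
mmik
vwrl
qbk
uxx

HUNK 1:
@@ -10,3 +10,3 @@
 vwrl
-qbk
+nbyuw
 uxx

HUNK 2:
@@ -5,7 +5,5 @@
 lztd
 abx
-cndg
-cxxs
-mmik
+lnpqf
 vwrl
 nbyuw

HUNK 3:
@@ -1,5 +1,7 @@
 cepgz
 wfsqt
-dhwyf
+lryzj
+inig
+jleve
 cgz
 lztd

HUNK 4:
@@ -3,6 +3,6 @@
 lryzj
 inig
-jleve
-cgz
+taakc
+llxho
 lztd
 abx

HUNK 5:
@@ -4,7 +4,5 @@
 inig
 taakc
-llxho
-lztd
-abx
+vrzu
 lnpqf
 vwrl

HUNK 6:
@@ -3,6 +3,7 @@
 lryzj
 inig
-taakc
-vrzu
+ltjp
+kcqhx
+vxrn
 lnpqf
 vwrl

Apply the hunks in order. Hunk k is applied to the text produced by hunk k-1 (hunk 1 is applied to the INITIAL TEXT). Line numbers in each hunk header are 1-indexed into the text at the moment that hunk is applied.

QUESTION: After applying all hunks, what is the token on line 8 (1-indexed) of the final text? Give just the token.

Answer: lnpqf

Derivation:
Hunk 1: at line 10 remove [qbk] add [nbyuw] -> 12 lines: cepgz wfsqt dhwyf cgz lztd abx cndg cxxs mmik vwrl nbyuw uxx
Hunk 2: at line 5 remove [cndg,cxxs,mmik] add [lnpqf] -> 10 lines: cepgz wfsqt dhwyf cgz lztd abx lnpqf vwrl nbyuw uxx
Hunk 3: at line 1 remove [dhwyf] add [lryzj,inig,jleve] -> 12 lines: cepgz wfsqt lryzj inig jleve cgz lztd abx lnpqf vwrl nbyuw uxx
Hunk 4: at line 3 remove [jleve,cgz] add [taakc,llxho] -> 12 lines: cepgz wfsqt lryzj inig taakc llxho lztd abx lnpqf vwrl nbyuw uxx
Hunk 5: at line 4 remove [llxho,lztd,abx] add [vrzu] -> 10 lines: cepgz wfsqt lryzj inig taakc vrzu lnpqf vwrl nbyuw uxx
Hunk 6: at line 3 remove [taakc,vrzu] add [ltjp,kcqhx,vxrn] -> 11 lines: cepgz wfsqt lryzj inig ltjp kcqhx vxrn lnpqf vwrl nbyuw uxx
Final line 8: lnpqf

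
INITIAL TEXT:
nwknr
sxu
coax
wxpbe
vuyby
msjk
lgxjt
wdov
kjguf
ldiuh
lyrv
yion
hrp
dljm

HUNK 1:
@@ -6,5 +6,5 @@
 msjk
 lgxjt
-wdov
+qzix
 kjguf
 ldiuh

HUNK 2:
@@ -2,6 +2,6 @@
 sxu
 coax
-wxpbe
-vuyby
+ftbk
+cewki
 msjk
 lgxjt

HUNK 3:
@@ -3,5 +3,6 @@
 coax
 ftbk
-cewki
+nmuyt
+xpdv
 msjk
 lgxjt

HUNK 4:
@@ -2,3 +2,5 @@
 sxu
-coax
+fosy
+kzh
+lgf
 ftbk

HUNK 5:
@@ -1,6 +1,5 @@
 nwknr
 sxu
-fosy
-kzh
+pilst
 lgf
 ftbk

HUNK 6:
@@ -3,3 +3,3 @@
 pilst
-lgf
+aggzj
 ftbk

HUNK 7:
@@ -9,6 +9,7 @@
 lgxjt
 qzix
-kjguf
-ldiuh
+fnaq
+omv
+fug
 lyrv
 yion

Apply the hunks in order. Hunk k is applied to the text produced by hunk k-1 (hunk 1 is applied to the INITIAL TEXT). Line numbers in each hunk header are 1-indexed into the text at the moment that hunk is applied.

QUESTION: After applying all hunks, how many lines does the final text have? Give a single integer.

Hunk 1: at line 6 remove [wdov] add [qzix] -> 14 lines: nwknr sxu coax wxpbe vuyby msjk lgxjt qzix kjguf ldiuh lyrv yion hrp dljm
Hunk 2: at line 2 remove [wxpbe,vuyby] add [ftbk,cewki] -> 14 lines: nwknr sxu coax ftbk cewki msjk lgxjt qzix kjguf ldiuh lyrv yion hrp dljm
Hunk 3: at line 3 remove [cewki] add [nmuyt,xpdv] -> 15 lines: nwknr sxu coax ftbk nmuyt xpdv msjk lgxjt qzix kjguf ldiuh lyrv yion hrp dljm
Hunk 4: at line 2 remove [coax] add [fosy,kzh,lgf] -> 17 lines: nwknr sxu fosy kzh lgf ftbk nmuyt xpdv msjk lgxjt qzix kjguf ldiuh lyrv yion hrp dljm
Hunk 5: at line 1 remove [fosy,kzh] add [pilst] -> 16 lines: nwknr sxu pilst lgf ftbk nmuyt xpdv msjk lgxjt qzix kjguf ldiuh lyrv yion hrp dljm
Hunk 6: at line 3 remove [lgf] add [aggzj] -> 16 lines: nwknr sxu pilst aggzj ftbk nmuyt xpdv msjk lgxjt qzix kjguf ldiuh lyrv yion hrp dljm
Hunk 7: at line 9 remove [kjguf,ldiuh] add [fnaq,omv,fug] -> 17 lines: nwknr sxu pilst aggzj ftbk nmuyt xpdv msjk lgxjt qzix fnaq omv fug lyrv yion hrp dljm
Final line count: 17

Answer: 17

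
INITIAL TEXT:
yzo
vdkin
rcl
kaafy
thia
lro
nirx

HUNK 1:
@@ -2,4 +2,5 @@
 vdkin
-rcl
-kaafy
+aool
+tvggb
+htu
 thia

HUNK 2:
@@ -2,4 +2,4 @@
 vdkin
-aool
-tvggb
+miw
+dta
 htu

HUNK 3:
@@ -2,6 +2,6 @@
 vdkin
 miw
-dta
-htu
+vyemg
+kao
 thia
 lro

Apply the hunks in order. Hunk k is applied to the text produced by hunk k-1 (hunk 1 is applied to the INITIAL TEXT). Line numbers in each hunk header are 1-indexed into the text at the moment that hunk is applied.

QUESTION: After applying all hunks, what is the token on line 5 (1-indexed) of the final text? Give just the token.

Hunk 1: at line 2 remove [rcl,kaafy] add [aool,tvggb,htu] -> 8 lines: yzo vdkin aool tvggb htu thia lro nirx
Hunk 2: at line 2 remove [aool,tvggb] add [miw,dta] -> 8 lines: yzo vdkin miw dta htu thia lro nirx
Hunk 3: at line 2 remove [dta,htu] add [vyemg,kao] -> 8 lines: yzo vdkin miw vyemg kao thia lro nirx
Final line 5: kao

Answer: kao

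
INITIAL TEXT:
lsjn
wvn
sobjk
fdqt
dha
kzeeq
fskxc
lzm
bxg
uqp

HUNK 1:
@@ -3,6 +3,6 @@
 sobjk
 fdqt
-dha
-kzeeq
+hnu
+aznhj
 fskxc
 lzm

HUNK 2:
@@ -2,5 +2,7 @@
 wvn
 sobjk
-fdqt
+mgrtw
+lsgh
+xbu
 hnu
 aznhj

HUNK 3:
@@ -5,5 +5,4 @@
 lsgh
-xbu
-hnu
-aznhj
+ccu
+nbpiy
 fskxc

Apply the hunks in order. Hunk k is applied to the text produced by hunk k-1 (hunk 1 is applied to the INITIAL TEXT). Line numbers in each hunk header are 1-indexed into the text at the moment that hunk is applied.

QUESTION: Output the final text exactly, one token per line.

Hunk 1: at line 3 remove [dha,kzeeq] add [hnu,aznhj] -> 10 lines: lsjn wvn sobjk fdqt hnu aznhj fskxc lzm bxg uqp
Hunk 2: at line 2 remove [fdqt] add [mgrtw,lsgh,xbu] -> 12 lines: lsjn wvn sobjk mgrtw lsgh xbu hnu aznhj fskxc lzm bxg uqp
Hunk 3: at line 5 remove [xbu,hnu,aznhj] add [ccu,nbpiy] -> 11 lines: lsjn wvn sobjk mgrtw lsgh ccu nbpiy fskxc lzm bxg uqp

Answer: lsjn
wvn
sobjk
mgrtw
lsgh
ccu
nbpiy
fskxc
lzm
bxg
uqp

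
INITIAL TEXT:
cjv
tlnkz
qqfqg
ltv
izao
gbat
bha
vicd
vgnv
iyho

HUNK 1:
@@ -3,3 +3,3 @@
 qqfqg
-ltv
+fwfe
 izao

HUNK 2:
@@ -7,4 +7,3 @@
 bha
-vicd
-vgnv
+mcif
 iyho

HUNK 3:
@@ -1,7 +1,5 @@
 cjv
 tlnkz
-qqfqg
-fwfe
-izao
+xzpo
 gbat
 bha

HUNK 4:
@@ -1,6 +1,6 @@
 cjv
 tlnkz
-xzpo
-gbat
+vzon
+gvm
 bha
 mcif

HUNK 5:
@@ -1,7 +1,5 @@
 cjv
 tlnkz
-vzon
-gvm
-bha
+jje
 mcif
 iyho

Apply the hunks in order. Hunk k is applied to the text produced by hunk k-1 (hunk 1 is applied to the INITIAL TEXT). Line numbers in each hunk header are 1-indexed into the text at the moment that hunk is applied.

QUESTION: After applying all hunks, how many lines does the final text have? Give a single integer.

Hunk 1: at line 3 remove [ltv] add [fwfe] -> 10 lines: cjv tlnkz qqfqg fwfe izao gbat bha vicd vgnv iyho
Hunk 2: at line 7 remove [vicd,vgnv] add [mcif] -> 9 lines: cjv tlnkz qqfqg fwfe izao gbat bha mcif iyho
Hunk 3: at line 1 remove [qqfqg,fwfe,izao] add [xzpo] -> 7 lines: cjv tlnkz xzpo gbat bha mcif iyho
Hunk 4: at line 1 remove [xzpo,gbat] add [vzon,gvm] -> 7 lines: cjv tlnkz vzon gvm bha mcif iyho
Hunk 5: at line 1 remove [vzon,gvm,bha] add [jje] -> 5 lines: cjv tlnkz jje mcif iyho
Final line count: 5

Answer: 5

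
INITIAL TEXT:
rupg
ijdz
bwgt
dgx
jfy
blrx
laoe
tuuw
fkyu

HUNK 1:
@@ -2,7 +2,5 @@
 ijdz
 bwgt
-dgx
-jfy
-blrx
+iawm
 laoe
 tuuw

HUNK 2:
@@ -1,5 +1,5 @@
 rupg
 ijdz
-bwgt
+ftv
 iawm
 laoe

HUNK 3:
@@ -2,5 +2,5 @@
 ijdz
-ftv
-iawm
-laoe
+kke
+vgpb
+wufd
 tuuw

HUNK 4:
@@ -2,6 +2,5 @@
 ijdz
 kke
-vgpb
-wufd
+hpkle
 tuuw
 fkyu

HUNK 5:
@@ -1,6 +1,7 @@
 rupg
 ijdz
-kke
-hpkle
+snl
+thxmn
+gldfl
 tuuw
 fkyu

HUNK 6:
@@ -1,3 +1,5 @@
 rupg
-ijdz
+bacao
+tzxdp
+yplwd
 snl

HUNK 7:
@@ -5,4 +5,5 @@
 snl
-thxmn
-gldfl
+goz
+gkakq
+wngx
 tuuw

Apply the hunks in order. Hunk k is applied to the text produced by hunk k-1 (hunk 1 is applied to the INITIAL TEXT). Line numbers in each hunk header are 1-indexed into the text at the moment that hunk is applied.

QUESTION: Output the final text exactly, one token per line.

Hunk 1: at line 2 remove [dgx,jfy,blrx] add [iawm] -> 7 lines: rupg ijdz bwgt iawm laoe tuuw fkyu
Hunk 2: at line 1 remove [bwgt] add [ftv] -> 7 lines: rupg ijdz ftv iawm laoe tuuw fkyu
Hunk 3: at line 2 remove [ftv,iawm,laoe] add [kke,vgpb,wufd] -> 7 lines: rupg ijdz kke vgpb wufd tuuw fkyu
Hunk 4: at line 2 remove [vgpb,wufd] add [hpkle] -> 6 lines: rupg ijdz kke hpkle tuuw fkyu
Hunk 5: at line 1 remove [kke,hpkle] add [snl,thxmn,gldfl] -> 7 lines: rupg ijdz snl thxmn gldfl tuuw fkyu
Hunk 6: at line 1 remove [ijdz] add [bacao,tzxdp,yplwd] -> 9 lines: rupg bacao tzxdp yplwd snl thxmn gldfl tuuw fkyu
Hunk 7: at line 5 remove [thxmn,gldfl] add [goz,gkakq,wngx] -> 10 lines: rupg bacao tzxdp yplwd snl goz gkakq wngx tuuw fkyu

Answer: rupg
bacao
tzxdp
yplwd
snl
goz
gkakq
wngx
tuuw
fkyu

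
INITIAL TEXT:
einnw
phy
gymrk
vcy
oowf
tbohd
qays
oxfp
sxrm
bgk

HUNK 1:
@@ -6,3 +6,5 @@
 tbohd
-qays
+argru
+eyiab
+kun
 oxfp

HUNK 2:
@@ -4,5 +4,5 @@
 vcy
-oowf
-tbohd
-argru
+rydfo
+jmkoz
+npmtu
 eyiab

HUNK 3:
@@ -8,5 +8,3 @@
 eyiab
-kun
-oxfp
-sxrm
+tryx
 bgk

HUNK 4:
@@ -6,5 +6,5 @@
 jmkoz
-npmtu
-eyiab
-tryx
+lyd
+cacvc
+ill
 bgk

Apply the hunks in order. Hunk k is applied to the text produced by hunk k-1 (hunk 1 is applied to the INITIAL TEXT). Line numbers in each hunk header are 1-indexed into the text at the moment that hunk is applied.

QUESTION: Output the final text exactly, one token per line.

Answer: einnw
phy
gymrk
vcy
rydfo
jmkoz
lyd
cacvc
ill
bgk

Derivation:
Hunk 1: at line 6 remove [qays] add [argru,eyiab,kun] -> 12 lines: einnw phy gymrk vcy oowf tbohd argru eyiab kun oxfp sxrm bgk
Hunk 2: at line 4 remove [oowf,tbohd,argru] add [rydfo,jmkoz,npmtu] -> 12 lines: einnw phy gymrk vcy rydfo jmkoz npmtu eyiab kun oxfp sxrm bgk
Hunk 3: at line 8 remove [kun,oxfp,sxrm] add [tryx] -> 10 lines: einnw phy gymrk vcy rydfo jmkoz npmtu eyiab tryx bgk
Hunk 4: at line 6 remove [npmtu,eyiab,tryx] add [lyd,cacvc,ill] -> 10 lines: einnw phy gymrk vcy rydfo jmkoz lyd cacvc ill bgk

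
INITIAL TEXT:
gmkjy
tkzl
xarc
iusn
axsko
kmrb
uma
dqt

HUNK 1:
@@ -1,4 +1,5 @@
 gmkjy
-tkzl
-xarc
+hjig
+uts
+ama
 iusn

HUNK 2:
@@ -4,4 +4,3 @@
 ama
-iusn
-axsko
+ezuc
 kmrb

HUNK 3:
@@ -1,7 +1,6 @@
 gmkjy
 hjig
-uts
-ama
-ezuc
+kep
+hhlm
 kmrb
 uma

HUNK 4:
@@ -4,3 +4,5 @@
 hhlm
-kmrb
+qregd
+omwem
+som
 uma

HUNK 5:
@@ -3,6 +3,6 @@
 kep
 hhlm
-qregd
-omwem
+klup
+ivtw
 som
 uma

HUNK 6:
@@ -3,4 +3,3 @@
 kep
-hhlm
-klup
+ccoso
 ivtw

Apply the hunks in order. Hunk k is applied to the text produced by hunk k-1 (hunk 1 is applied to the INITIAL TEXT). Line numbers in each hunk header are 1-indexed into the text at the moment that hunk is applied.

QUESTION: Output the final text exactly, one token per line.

Answer: gmkjy
hjig
kep
ccoso
ivtw
som
uma
dqt

Derivation:
Hunk 1: at line 1 remove [tkzl,xarc] add [hjig,uts,ama] -> 9 lines: gmkjy hjig uts ama iusn axsko kmrb uma dqt
Hunk 2: at line 4 remove [iusn,axsko] add [ezuc] -> 8 lines: gmkjy hjig uts ama ezuc kmrb uma dqt
Hunk 3: at line 1 remove [uts,ama,ezuc] add [kep,hhlm] -> 7 lines: gmkjy hjig kep hhlm kmrb uma dqt
Hunk 4: at line 4 remove [kmrb] add [qregd,omwem,som] -> 9 lines: gmkjy hjig kep hhlm qregd omwem som uma dqt
Hunk 5: at line 3 remove [qregd,omwem] add [klup,ivtw] -> 9 lines: gmkjy hjig kep hhlm klup ivtw som uma dqt
Hunk 6: at line 3 remove [hhlm,klup] add [ccoso] -> 8 lines: gmkjy hjig kep ccoso ivtw som uma dqt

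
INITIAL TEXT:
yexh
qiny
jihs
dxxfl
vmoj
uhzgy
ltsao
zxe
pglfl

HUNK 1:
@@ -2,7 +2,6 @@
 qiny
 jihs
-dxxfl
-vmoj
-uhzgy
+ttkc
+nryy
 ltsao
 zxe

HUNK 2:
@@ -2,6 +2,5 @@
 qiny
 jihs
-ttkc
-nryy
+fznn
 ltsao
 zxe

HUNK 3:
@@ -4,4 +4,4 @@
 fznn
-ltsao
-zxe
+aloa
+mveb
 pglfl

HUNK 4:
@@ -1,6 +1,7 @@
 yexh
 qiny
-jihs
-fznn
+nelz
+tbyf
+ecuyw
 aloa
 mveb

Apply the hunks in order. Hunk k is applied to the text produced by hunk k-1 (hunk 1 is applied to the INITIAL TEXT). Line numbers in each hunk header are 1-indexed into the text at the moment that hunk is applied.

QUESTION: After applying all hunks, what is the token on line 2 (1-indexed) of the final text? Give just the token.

Answer: qiny

Derivation:
Hunk 1: at line 2 remove [dxxfl,vmoj,uhzgy] add [ttkc,nryy] -> 8 lines: yexh qiny jihs ttkc nryy ltsao zxe pglfl
Hunk 2: at line 2 remove [ttkc,nryy] add [fznn] -> 7 lines: yexh qiny jihs fznn ltsao zxe pglfl
Hunk 3: at line 4 remove [ltsao,zxe] add [aloa,mveb] -> 7 lines: yexh qiny jihs fznn aloa mveb pglfl
Hunk 4: at line 1 remove [jihs,fznn] add [nelz,tbyf,ecuyw] -> 8 lines: yexh qiny nelz tbyf ecuyw aloa mveb pglfl
Final line 2: qiny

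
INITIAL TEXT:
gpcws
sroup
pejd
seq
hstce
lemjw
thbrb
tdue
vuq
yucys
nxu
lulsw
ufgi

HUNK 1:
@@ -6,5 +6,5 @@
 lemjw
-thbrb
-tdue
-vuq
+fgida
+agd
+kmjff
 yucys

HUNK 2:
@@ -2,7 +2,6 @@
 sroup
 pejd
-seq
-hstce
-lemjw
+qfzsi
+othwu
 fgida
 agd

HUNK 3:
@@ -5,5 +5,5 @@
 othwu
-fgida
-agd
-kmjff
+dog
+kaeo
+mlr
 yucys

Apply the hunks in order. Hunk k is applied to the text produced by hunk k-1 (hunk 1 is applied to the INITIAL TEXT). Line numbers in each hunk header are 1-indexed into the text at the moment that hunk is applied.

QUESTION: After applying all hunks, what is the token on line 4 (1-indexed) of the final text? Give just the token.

Answer: qfzsi

Derivation:
Hunk 1: at line 6 remove [thbrb,tdue,vuq] add [fgida,agd,kmjff] -> 13 lines: gpcws sroup pejd seq hstce lemjw fgida agd kmjff yucys nxu lulsw ufgi
Hunk 2: at line 2 remove [seq,hstce,lemjw] add [qfzsi,othwu] -> 12 lines: gpcws sroup pejd qfzsi othwu fgida agd kmjff yucys nxu lulsw ufgi
Hunk 3: at line 5 remove [fgida,agd,kmjff] add [dog,kaeo,mlr] -> 12 lines: gpcws sroup pejd qfzsi othwu dog kaeo mlr yucys nxu lulsw ufgi
Final line 4: qfzsi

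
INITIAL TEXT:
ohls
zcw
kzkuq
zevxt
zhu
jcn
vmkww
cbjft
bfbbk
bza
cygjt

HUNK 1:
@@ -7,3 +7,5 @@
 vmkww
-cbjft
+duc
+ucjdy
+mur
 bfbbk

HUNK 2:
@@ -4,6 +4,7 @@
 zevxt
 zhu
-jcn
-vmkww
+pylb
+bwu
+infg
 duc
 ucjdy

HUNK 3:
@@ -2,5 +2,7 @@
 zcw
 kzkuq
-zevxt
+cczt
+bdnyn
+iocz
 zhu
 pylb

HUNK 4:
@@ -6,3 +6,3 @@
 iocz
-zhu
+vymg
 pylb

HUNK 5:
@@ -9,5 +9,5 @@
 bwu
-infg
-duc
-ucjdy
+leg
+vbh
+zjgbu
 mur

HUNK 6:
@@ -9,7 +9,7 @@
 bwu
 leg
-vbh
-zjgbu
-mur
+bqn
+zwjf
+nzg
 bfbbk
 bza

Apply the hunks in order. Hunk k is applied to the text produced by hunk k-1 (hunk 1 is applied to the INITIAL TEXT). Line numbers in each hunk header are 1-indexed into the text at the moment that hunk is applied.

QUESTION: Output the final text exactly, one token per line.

Hunk 1: at line 7 remove [cbjft] add [duc,ucjdy,mur] -> 13 lines: ohls zcw kzkuq zevxt zhu jcn vmkww duc ucjdy mur bfbbk bza cygjt
Hunk 2: at line 4 remove [jcn,vmkww] add [pylb,bwu,infg] -> 14 lines: ohls zcw kzkuq zevxt zhu pylb bwu infg duc ucjdy mur bfbbk bza cygjt
Hunk 3: at line 2 remove [zevxt] add [cczt,bdnyn,iocz] -> 16 lines: ohls zcw kzkuq cczt bdnyn iocz zhu pylb bwu infg duc ucjdy mur bfbbk bza cygjt
Hunk 4: at line 6 remove [zhu] add [vymg] -> 16 lines: ohls zcw kzkuq cczt bdnyn iocz vymg pylb bwu infg duc ucjdy mur bfbbk bza cygjt
Hunk 5: at line 9 remove [infg,duc,ucjdy] add [leg,vbh,zjgbu] -> 16 lines: ohls zcw kzkuq cczt bdnyn iocz vymg pylb bwu leg vbh zjgbu mur bfbbk bza cygjt
Hunk 6: at line 9 remove [vbh,zjgbu,mur] add [bqn,zwjf,nzg] -> 16 lines: ohls zcw kzkuq cczt bdnyn iocz vymg pylb bwu leg bqn zwjf nzg bfbbk bza cygjt

Answer: ohls
zcw
kzkuq
cczt
bdnyn
iocz
vymg
pylb
bwu
leg
bqn
zwjf
nzg
bfbbk
bza
cygjt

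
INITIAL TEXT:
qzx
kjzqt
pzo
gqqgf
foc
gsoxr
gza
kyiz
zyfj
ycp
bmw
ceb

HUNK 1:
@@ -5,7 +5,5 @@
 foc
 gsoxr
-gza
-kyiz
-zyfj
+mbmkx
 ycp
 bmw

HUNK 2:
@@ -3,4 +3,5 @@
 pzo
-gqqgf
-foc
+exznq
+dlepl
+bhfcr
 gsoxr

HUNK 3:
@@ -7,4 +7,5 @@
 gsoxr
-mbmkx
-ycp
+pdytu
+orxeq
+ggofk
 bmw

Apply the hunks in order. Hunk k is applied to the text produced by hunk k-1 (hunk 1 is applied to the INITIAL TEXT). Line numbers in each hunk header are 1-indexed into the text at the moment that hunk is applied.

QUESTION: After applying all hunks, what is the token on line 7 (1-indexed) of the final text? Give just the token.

Answer: gsoxr

Derivation:
Hunk 1: at line 5 remove [gza,kyiz,zyfj] add [mbmkx] -> 10 lines: qzx kjzqt pzo gqqgf foc gsoxr mbmkx ycp bmw ceb
Hunk 2: at line 3 remove [gqqgf,foc] add [exznq,dlepl,bhfcr] -> 11 lines: qzx kjzqt pzo exznq dlepl bhfcr gsoxr mbmkx ycp bmw ceb
Hunk 3: at line 7 remove [mbmkx,ycp] add [pdytu,orxeq,ggofk] -> 12 lines: qzx kjzqt pzo exznq dlepl bhfcr gsoxr pdytu orxeq ggofk bmw ceb
Final line 7: gsoxr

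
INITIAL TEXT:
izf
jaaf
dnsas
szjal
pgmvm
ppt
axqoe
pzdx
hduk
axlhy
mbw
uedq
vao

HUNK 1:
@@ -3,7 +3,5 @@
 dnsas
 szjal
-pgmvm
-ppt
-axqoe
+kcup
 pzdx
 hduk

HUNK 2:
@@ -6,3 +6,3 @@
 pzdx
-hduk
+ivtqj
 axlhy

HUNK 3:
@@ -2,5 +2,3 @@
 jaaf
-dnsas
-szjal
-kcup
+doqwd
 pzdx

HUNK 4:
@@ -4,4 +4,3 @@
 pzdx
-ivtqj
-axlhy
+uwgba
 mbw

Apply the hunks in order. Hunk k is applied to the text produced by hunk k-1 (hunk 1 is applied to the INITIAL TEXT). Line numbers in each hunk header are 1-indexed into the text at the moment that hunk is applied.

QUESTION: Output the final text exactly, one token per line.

Answer: izf
jaaf
doqwd
pzdx
uwgba
mbw
uedq
vao

Derivation:
Hunk 1: at line 3 remove [pgmvm,ppt,axqoe] add [kcup] -> 11 lines: izf jaaf dnsas szjal kcup pzdx hduk axlhy mbw uedq vao
Hunk 2: at line 6 remove [hduk] add [ivtqj] -> 11 lines: izf jaaf dnsas szjal kcup pzdx ivtqj axlhy mbw uedq vao
Hunk 3: at line 2 remove [dnsas,szjal,kcup] add [doqwd] -> 9 lines: izf jaaf doqwd pzdx ivtqj axlhy mbw uedq vao
Hunk 4: at line 4 remove [ivtqj,axlhy] add [uwgba] -> 8 lines: izf jaaf doqwd pzdx uwgba mbw uedq vao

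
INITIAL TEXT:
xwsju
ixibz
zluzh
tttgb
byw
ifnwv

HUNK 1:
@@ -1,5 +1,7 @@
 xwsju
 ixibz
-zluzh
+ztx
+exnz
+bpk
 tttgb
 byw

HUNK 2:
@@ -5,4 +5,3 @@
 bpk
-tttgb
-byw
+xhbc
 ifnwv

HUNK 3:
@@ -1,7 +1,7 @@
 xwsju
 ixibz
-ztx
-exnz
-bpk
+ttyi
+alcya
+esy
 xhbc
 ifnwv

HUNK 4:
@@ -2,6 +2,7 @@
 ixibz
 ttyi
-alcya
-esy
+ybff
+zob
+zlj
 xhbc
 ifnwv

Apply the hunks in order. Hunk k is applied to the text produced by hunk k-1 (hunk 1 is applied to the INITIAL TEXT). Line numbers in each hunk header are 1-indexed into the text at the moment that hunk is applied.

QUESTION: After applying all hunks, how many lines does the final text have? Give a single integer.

Hunk 1: at line 1 remove [zluzh] add [ztx,exnz,bpk] -> 8 lines: xwsju ixibz ztx exnz bpk tttgb byw ifnwv
Hunk 2: at line 5 remove [tttgb,byw] add [xhbc] -> 7 lines: xwsju ixibz ztx exnz bpk xhbc ifnwv
Hunk 3: at line 1 remove [ztx,exnz,bpk] add [ttyi,alcya,esy] -> 7 lines: xwsju ixibz ttyi alcya esy xhbc ifnwv
Hunk 4: at line 2 remove [alcya,esy] add [ybff,zob,zlj] -> 8 lines: xwsju ixibz ttyi ybff zob zlj xhbc ifnwv
Final line count: 8

Answer: 8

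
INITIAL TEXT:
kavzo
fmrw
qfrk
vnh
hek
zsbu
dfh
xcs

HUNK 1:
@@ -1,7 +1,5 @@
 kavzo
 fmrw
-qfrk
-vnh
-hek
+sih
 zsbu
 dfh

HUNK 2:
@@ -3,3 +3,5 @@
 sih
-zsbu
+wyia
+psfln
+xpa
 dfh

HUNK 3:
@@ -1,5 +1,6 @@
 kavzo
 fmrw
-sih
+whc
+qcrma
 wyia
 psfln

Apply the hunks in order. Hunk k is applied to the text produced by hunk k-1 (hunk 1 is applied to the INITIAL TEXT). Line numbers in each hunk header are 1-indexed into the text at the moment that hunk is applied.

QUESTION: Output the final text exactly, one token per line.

Hunk 1: at line 1 remove [qfrk,vnh,hek] add [sih] -> 6 lines: kavzo fmrw sih zsbu dfh xcs
Hunk 2: at line 3 remove [zsbu] add [wyia,psfln,xpa] -> 8 lines: kavzo fmrw sih wyia psfln xpa dfh xcs
Hunk 3: at line 1 remove [sih] add [whc,qcrma] -> 9 lines: kavzo fmrw whc qcrma wyia psfln xpa dfh xcs

Answer: kavzo
fmrw
whc
qcrma
wyia
psfln
xpa
dfh
xcs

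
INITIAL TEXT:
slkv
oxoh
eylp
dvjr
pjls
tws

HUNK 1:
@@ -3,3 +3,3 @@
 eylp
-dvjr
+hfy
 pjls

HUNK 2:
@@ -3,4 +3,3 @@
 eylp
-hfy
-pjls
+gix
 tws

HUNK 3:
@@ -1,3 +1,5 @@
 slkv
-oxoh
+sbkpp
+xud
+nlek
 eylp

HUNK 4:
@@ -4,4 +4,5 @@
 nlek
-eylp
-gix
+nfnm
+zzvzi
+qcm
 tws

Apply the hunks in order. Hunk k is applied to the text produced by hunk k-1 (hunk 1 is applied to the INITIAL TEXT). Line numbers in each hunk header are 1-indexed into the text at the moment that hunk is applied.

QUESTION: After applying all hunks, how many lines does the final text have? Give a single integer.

Hunk 1: at line 3 remove [dvjr] add [hfy] -> 6 lines: slkv oxoh eylp hfy pjls tws
Hunk 2: at line 3 remove [hfy,pjls] add [gix] -> 5 lines: slkv oxoh eylp gix tws
Hunk 3: at line 1 remove [oxoh] add [sbkpp,xud,nlek] -> 7 lines: slkv sbkpp xud nlek eylp gix tws
Hunk 4: at line 4 remove [eylp,gix] add [nfnm,zzvzi,qcm] -> 8 lines: slkv sbkpp xud nlek nfnm zzvzi qcm tws
Final line count: 8

Answer: 8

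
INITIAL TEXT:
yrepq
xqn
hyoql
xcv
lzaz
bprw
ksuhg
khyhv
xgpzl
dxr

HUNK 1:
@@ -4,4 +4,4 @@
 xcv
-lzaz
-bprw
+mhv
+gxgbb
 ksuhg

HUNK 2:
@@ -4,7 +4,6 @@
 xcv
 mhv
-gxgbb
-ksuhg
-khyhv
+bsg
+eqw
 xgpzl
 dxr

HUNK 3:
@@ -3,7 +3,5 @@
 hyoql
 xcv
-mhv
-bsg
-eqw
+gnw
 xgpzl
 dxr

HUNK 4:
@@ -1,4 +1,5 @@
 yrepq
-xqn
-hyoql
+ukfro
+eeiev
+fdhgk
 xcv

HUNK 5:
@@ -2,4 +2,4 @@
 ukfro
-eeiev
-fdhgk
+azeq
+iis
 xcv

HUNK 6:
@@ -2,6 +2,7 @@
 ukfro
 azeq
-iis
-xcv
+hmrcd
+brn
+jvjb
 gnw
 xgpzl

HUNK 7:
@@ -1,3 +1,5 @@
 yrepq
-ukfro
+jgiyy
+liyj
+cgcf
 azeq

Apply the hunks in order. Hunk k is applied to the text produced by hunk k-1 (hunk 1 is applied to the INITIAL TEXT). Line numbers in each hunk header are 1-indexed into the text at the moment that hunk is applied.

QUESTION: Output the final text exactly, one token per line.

Answer: yrepq
jgiyy
liyj
cgcf
azeq
hmrcd
brn
jvjb
gnw
xgpzl
dxr

Derivation:
Hunk 1: at line 4 remove [lzaz,bprw] add [mhv,gxgbb] -> 10 lines: yrepq xqn hyoql xcv mhv gxgbb ksuhg khyhv xgpzl dxr
Hunk 2: at line 4 remove [gxgbb,ksuhg,khyhv] add [bsg,eqw] -> 9 lines: yrepq xqn hyoql xcv mhv bsg eqw xgpzl dxr
Hunk 3: at line 3 remove [mhv,bsg,eqw] add [gnw] -> 7 lines: yrepq xqn hyoql xcv gnw xgpzl dxr
Hunk 4: at line 1 remove [xqn,hyoql] add [ukfro,eeiev,fdhgk] -> 8 lines: yrepq ukfro eeiev fdhgk xcv gnw xgpzl dxr
Hunk 5: at line 2 remove [eeiev,fdhgk] add [azeq,iis] -> 8 lines: yrepq ukfro azeq iis xcv gnw xgpzl dxr
Hunk 6: at line 2 remove [iis,xcv] add [hmrcd,brn,jvjb] -> 9 lines: yrepq ukfro azeq hmrcd brn jvjb gnw xgpzl dxr
Hunk 7: at line 1 remove [ukfro] add [jgiyy,liyj,cgcf] -> 11 lines: yrepq jgiyy liyj cgcf azeq hmrcd brn jvjb gnw xgpzl dxr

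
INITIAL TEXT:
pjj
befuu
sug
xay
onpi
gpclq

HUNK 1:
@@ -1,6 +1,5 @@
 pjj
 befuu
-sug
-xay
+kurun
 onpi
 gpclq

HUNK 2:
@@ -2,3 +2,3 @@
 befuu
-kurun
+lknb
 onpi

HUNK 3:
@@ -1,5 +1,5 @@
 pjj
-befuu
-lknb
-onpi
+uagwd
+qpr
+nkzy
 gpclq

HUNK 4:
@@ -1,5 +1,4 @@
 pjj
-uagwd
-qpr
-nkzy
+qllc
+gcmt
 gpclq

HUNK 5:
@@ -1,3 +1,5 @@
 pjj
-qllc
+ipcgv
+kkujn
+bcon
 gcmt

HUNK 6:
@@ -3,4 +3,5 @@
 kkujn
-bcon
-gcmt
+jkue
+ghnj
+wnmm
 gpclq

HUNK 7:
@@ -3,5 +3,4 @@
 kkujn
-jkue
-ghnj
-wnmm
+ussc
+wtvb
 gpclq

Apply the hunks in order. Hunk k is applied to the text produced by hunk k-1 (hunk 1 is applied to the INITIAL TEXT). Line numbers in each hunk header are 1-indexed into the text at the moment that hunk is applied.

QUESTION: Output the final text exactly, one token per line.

Hunk 1: at line 1 remove [sug,xay] add [kurun] -> 5 lines: pjj befuu kurun onpi gpclq
Hunk 2: at line 2 remove [kurun] add [lknb] -> 5 lines: pjj befuu lknb onpi gpclq
Hunk 3: at line 1 remove [befuu,lknb,onpi] add [uagwd,qpr,nkzy] -> 5 lines: pjj uagwd qpr nkzy gpclq
Hunk 4: at line 1 remove [uagwd,qpr,nkzy] add [qllc,gcmt] -> 4 lines: pjj qllc gcmt gpclq
Hunk 5: at line 1 remove [qllc] add [ipcgv,kkujn,bcon] -> 6 lines: pjj ipcgv kkujn bcon gcmt gpclq
Hunk 6: at line 3 remove [bcon,gcmt] add [jkue,ghnj,wnmm] -> 7 lines: pjj ipcgv kkujn jkue ghnj wnmm gpclq
Hunk 7: at line 3 remove [jkue,ghnj,wnmm] add [ussc,wtvb] -> 6 lines: pjj ipcgv kkujn ussc wtvb gpclq

Answer: pjj
ipcgv
kkujn
ussc
wtvb
gpclq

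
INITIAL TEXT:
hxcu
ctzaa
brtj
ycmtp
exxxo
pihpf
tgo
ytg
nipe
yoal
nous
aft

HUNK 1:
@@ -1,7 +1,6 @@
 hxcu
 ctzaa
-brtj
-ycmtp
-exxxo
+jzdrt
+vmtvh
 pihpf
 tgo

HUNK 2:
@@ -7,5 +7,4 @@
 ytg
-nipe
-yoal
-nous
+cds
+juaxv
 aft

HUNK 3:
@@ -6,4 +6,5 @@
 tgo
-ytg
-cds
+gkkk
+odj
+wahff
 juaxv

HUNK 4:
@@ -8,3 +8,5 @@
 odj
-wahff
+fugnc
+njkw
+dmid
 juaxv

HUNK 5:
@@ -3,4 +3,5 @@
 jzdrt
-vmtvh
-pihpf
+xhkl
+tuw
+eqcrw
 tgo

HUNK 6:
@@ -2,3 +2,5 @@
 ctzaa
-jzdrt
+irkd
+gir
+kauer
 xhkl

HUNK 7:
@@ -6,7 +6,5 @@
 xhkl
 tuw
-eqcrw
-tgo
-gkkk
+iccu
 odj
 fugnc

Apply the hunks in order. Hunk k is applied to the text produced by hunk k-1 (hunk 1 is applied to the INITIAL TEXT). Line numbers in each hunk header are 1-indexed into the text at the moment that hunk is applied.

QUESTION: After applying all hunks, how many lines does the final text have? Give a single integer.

Answer: 14

Derivation:
Hunk 1: at line 1 remove [brtj,ycmtp,exxxo] add [jzdrt,vmtvh] -> 11 lines: hxcu ctzaa jzdrt vmtvh pihpf tgo ytg nipe yoal nous aft
Hunk 2: at line 7 remove [nipe,yoal,nous] add [cds,juaxv] -> 10 lines: hxcu ctzaa jzdrt vmtvh pihpf tgo ytg cds juaxv aft
Hunk 3: at line 6 remove [ytg,cds] add [gkkk,odj,wahff] -> 11 lines: hxcu ctzaa jzdrt vmtvh pihpf tgo gkkk odj wahff juaxv aft
Hunk 4: at line 8 remove [wahff] add [fugnc,njkw,dmid] -> 13 lines: hxcu ctzaa jzdrt vmtvh pihpf tgo gkkk odj fugnc njkw dmid juaxv aft
Hunk 5: at line 3 remove [vmtvh,pihpf] add [xhkl,tuw,eqcrw] -> 14 lines: hxcu ctzaa jzdrt xhkl tuw eqcrw tgo gkkk odj fugnc njkw dmid juaxv aft
Hunk 6: at line 2 remove [jzdrt] add [irkd,gir,kauer] -> 16 lines: hxcu ctzaa irkd gir kauer xhkl tuw eqcrw tgo gkkk odj fugnc njkw dmid juaxv aft
Hunk 7: at line 6 remove [eqcrw,tgo,gkkk] add [iccu] -> 14 lines: hxcu ctzaa irkd gir kauer xhkl tuw iccu odj fugnc njkw dmid juaxv aft
Final line count: 14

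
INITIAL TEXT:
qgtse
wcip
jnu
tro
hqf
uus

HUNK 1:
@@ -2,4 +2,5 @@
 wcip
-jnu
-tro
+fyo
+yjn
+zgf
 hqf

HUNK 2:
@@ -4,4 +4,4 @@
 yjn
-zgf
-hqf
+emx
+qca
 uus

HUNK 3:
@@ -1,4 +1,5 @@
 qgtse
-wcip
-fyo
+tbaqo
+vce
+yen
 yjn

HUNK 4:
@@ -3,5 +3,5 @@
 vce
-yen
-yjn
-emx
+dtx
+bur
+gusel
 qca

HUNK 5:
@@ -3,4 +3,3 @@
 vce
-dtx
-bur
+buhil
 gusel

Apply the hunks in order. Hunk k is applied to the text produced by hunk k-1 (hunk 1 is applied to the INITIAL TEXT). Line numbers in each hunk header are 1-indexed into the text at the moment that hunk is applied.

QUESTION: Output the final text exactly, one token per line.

Answer: qgtse
tbaqo
vce
buhil
gusel
qca
uus

Derivation:
Hunk 1: at line 2 remove [jnu,tro] add [fyo,yjn,zgf] -> 7 lines: qgtse wcip fyo yjn zgf hqf uus
Hunk 2: at line 4 remove [zgf,hqf] add [emx,qca] -> 7 lines: qgtse wcip fyo yjn emx qca uus
Hunk 3: at line 1 remove [wcip,fyo] add [tbaqo,vce,yen] -> 8 lines: qgtse tbaqo vce yen yjn emx qca uus
Hunk 4: at line 3 remove [yen,yjn,emx] add [dtx,bur,gusel] -> 8 lines: qgtse tbaqo vce dtx bur gusel qca uus
Hunk 5: at line 3 remove [dtx,bur] add [buhil] -> 7 lines: qgtse tbaqo vce buhil gusel qca uus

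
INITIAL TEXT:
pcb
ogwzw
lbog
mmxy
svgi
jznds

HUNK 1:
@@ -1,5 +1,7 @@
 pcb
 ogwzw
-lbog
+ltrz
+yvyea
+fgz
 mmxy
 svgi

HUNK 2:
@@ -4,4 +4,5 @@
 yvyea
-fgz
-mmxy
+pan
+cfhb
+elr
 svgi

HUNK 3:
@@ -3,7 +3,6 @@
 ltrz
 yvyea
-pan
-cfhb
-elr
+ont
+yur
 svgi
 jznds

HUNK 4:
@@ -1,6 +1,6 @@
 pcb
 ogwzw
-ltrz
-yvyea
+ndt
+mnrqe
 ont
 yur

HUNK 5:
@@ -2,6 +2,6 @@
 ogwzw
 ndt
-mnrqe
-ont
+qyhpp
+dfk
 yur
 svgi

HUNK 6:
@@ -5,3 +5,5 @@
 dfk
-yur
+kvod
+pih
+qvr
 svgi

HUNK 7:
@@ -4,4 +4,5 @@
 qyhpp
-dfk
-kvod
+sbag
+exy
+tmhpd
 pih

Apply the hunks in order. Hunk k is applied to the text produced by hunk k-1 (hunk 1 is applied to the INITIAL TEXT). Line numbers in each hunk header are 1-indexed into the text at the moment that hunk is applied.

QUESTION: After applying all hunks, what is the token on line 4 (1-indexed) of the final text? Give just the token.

Hunk 1: at line 1 remove [lbog] add [ltrz,yvyea,fgz] -> 8 lines: pcb ogwzw ltrz yvyea fgz mmxy svgi jznds
Hunk 2: at line 4 remove [fgz,mmxy] add [pan,cfhb,elr] -> 9 lines: pcb ogwzw ltrz yvyea pan cfhb elr svgi jznds
Hunk 3: at line 3 remove [pan,cfhb,elr] add [ont,yur] -> 8 lines: pcb ogwzw ltrz yvyea ont yur svgi jznds
Hunk 4: at line 1 remove [ltrz,yvyea] add [ndt,mnrqe] -> 8 lines: pcb ogwzw ndt mnrqe ont yur svgi jznds
Hunk 5: at line 2 remove [mnrqe,ont] add [qyhpp,dfk] -> 8 lines: pcb ogwzw ndt qyhpp dfk yur svgi jznds
Hunk 6: at line 5 remove [yur] add [kvod,pih,qvr] -> 10 lines: pcb ogwzw ndt qyhpp dfk kvod pih qvr svgi jznds
Hunk 7: at line 4 remove [dfk,kvod] add [sbag,exy,tmhpd] -> 11 lines: pcb ogwzw ndt qyhpp sbag exy tmhpd pih qvr svgi jznds
Final line 4: qyhpp

Answer: qyhpp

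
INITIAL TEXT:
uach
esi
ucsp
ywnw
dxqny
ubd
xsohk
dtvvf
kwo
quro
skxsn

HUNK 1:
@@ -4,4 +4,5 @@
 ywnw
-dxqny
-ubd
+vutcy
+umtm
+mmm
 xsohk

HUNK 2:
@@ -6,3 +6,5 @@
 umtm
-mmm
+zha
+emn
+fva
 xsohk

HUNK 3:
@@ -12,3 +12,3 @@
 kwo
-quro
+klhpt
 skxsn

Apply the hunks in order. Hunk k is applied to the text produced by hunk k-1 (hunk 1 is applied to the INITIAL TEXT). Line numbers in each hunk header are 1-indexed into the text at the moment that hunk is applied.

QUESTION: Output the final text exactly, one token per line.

Answer: uach
esi
ucsp
ywnw
vutcy
umtm
zha
emn
fva
xsohk
dtvvf
kwo
klhpt
skxsn

Derivation:
Hunk 1: at line 4 remove [dxqny,ubd] add [vutcy,umtm,mmm] -> 12 lines: uach esi ucsp ywnw vutcy umtm mmm xsohk dtvvf kwo quro skxsn
Hunk 2: at line 6 remove [mmm] add [zha,emn,fva] -> 14 lines: uach esi ucsp ywnw vutcy umtm zha emn fva xsohk dtvvf kwo quro skxsn
Hunk 3: at line 12 remove [quro] add [klhpt] -> 14 lines: uach esi ucsp ywnw vutcy umtm zha emn fva xsohk dtvvf kwo klhpt skxsn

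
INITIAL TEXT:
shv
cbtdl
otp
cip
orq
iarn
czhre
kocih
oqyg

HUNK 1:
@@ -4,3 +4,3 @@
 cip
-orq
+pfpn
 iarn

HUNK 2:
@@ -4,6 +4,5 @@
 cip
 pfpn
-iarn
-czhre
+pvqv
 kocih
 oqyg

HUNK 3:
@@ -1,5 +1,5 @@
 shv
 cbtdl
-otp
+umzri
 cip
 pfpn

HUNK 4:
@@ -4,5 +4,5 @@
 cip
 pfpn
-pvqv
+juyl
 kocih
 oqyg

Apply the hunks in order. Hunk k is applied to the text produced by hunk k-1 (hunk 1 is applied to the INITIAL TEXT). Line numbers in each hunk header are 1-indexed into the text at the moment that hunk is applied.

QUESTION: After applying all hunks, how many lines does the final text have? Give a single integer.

Hunk 1: at line 4 remove [orq] add [pfpn] -> 9 lines: shv cbtdl otp cip pfpn iarn czhre kocih oqyg
Hunk 2: at line 4 remove [iarn,czhre] add [pvqv] -> 8 lines: shv cbtdl otp cip pfpn pvqv kocih oqyg
Hunk 3: at line 1 remove [otp] add [umzri] -> 8 lines: shv cbtdl umzri cip pfpn pvqv kocih oqyg
Hunk 4: at line 4 remove [pvqv] add [juyl] -> 8 lines: shv cbtdl umzri cip pfpn juyl kocih oqyg
Final line count: 8

Answer: 8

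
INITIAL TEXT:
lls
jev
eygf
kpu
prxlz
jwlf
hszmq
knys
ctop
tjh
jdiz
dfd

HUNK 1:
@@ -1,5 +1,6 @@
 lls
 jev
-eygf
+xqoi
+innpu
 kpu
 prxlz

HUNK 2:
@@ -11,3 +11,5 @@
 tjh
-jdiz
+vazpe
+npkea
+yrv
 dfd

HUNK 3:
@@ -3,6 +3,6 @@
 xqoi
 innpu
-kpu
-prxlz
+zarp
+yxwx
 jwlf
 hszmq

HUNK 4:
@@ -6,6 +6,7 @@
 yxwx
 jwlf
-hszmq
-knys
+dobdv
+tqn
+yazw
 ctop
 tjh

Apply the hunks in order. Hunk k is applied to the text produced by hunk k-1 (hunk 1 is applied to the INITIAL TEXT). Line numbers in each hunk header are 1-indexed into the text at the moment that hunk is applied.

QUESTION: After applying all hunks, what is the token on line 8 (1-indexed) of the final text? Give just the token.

Hunk 1: at line 1 remove [eygf] add [xqoi,innpu] -> 13 lines: lls jev xqoi innpu kpu prxlz jwlf hszmq knys ctop tjh jdiz dfd
Hunk 2: at line 11 remove [jdiz] add [vazpe,npkea,yrv] -> 15 lines: lls jev xqoi innpu kpu prxlz jwlf hszmq knys ctop tjh vazpe npkea yrv dfd
Hunk 3: at line 3 remove [kpu,prxlz] add [zarp,yxwx] -> 15 lines: lls jev xqoi innpu zarp yxwx jwlf hszmq knys ctop tjh vazpe npkea yrv dfd
Hunk 4: at line 6 remove [hszmq,knys] add [dobdv,tqn,yazw] -> 16 lines: lls jev xqoi innpu zarp yxwx jwlf dobdv tqn yazw ctop tjh vazpe npkea yrv dfd
Final line 8: dobdv

Answer: dobdv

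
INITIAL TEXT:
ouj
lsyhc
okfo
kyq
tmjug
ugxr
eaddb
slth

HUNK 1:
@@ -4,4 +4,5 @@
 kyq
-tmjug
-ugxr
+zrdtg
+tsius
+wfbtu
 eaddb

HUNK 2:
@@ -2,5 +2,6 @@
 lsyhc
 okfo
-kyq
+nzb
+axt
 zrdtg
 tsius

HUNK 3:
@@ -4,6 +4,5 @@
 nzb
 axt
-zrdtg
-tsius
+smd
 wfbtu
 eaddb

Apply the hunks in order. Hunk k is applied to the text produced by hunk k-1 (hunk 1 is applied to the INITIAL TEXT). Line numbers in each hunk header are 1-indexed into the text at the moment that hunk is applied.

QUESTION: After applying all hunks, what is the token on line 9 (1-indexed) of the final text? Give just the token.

Answer: slth

Derivation:
Hunk 1: at line 4 remove [tmjug,ugxr] add [zrdtg,tsius,wfbtu] -> 9 lines: ouj lsyhc okfo kyq zrdtg tsius wfbtu eaddb slth
Hunk 2: at line 2 remove [kyq] add [nzb,axt] -> 10 lines: ouj lsyhc okfo nzb axt zrdtg tsius wfbtu eaddb slth
Hunk 3: at line 4 remove [zrdtg,tsius] add [smd] -> 9 lines: ouj lsyhc okfo nzb axt smd wfbtu eaddb slth
Final line 9: slth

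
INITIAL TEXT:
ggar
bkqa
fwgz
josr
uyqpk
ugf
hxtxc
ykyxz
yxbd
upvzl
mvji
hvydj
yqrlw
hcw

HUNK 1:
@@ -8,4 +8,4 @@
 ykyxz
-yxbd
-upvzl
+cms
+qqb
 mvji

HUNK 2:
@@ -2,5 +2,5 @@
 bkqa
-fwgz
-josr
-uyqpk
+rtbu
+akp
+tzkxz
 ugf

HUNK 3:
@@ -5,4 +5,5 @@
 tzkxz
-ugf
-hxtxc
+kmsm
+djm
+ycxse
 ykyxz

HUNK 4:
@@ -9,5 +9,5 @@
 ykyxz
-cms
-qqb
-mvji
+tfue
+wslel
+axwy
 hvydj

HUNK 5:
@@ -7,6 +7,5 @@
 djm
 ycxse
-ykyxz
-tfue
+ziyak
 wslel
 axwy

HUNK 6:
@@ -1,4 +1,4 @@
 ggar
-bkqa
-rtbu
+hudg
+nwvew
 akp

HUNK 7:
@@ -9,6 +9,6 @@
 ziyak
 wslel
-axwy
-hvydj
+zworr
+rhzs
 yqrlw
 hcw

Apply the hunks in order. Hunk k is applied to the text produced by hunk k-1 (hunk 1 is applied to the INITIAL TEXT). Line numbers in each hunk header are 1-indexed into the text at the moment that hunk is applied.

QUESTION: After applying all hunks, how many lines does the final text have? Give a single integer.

Hunk 1: at line 8 remove [yxbd,upvzl] add [cms,qqb] -> 14 lines: ggar bkqa fwgz josr uyqpk ugf hxtxc ykyxz cms qqb mvji hvydj yqrlw hcw
Hunk 2: at line 2 remove [fwgz,josr,uyqpk] add [rtbu,akp,tzkxz] -> 14 lines: ggar bkqa rtbu akp tzkxz ugf hxtxc ykyxz cms qqb mvji hvydj yqrlw hcw
Hunk 3: at line 5 remove [ugf,hxtxc] add [kmsm,djm,ycxse] -> 15 lines: ggar bkqa rtbu akp tzkxz kmsm djm ycxse ykyxz cms qqb mvji hvydj yqrlw hcw
Hunk 4: at line 9 remove [cms,qqb,mvji] add [tfue,wslel,axwy] -> 15 lines: ggar bkqa rtbu akp tzkxz kmsm djm ycxse ykyxz tfue wslel axwy hvydj yqrlw hcw
Hunk 5: at line 7 remove [ykyxz,tfue] add [ziyak] -> 14 lines: ggar bkqa rtbu akp tzkxz kmsm djm ycxse ziyak wslel axwy hvydj yqrlw hcw
Hunk 6: at line 1 remove [bkqa,rtbu] add [hudg,nwvew] -> 14 lines: ggar hudg nwvew akp tzkxz kmsm djm ycxse ziyak wslel axwy hvydj yqrlw hcw
Hunk 7: at line 9 remove [axwy,hvydj] add [zworr,rhzs] -> 14 lines: ggar hudg nwvew akp tzkxz kmsm djm ycxse ziyak wslel zworr rhzs yqrlw hcw
Final line count: 14

Answer: 14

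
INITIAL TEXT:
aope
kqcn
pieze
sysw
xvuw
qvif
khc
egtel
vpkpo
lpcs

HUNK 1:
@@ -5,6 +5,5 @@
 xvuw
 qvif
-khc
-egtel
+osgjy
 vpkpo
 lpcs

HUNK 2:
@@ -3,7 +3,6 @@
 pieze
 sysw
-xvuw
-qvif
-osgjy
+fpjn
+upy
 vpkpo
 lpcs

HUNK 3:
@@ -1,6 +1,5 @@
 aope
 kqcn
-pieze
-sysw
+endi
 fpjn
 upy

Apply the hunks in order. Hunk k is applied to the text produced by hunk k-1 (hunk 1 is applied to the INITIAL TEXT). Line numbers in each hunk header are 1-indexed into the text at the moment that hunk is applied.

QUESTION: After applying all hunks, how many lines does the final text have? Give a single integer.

Hunk 1: at line 5 remove [khc,egtel] add [osgjy] -> 9 lines: aope kqcn pieze sysw xvuw qvif osgjy vpkpo lpcs
Hunk 2: at line 3 remove [xvuw,qvif,osgjy] add [fpjn,upy] -> 8 lines: aope kqcn pieze sysw fpjn upy vpkpo lpcs
Hunk 3: at line 1 remove [pieze,sysw] add [endi] -> 7 lines: aope kqcn endi fpjn upy vpkpo lpcs
Final line count: 7

Answer: 7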